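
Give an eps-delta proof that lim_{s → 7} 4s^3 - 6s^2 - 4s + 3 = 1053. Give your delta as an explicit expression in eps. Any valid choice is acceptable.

Let eps > 0. We want delta > 0 such that 0 < |s − 7| < delta implies |(4s^3 - 6s^2 - 4s + 3) − 1053| < eps.
(4s^3 - 6s^2 - 4s + 3) − 1053 = 4s^3 - 6s^2 - 4s - 1050 = (s − 7)(4s^2 + 22s + 150).
So |(4s^3 - 6s^2 - 4s + 3) − 1053| = |s − 7|·|4s^2 + 22s + 150|.
Assume first that |s − 7| < 1, so |s| < 8. Then |4s^2 + 22s + 150| ≤ 4·8^2 + 22·8 + 150 = 582.
Hence |(4s^3 - 6s^2 - 4s + 3) − 1053| ≤ 582|s − 7| < eps provided |s − 7| < eps/582.
Take delta = min(1, eps/582). Then 0 < |s − 7| < delta gives both |s − 7| < 1 and |s − 7| < eps/582, so |(4s^3 - 6s^2 - 4s + 3) − 1053| < eps.

delta = min(1, eps/582)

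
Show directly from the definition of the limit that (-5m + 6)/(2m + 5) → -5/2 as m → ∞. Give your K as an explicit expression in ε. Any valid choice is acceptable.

Fix ε > 0. For m ≥ 1, |(-5m + 6)/(2m + 5) + 5/2| = |37|/(2(2m + 5)) = 37/(2(2m + 5)).
Since 2m + 5 ≥ 2m for m ≥ 1, this is ≤ 37/(2·2m) = (37/4)/m.
So |(-5m + 6)/(2m + 5) + 5/2| < ε whenever m > (37/4)/ε.
Take K = (37/4)/ε. If m > K then |(-5m + 6)/(2m + 5) + 5/2| ≤ (37/4)/m < ε.

K = (37/4)/ε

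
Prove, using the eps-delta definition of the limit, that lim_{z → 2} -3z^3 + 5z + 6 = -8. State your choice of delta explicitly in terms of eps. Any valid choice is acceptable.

delta = min(1, eps/52)

Fix eps > 0. We want delta > 0 such that 0 < |z − 2| < delta implies |(-3z^3 + 5z + 6) + 8| < eps.
(-3z^3 + 5z + 6) + 8 = -3z^3 + 5z + 14 = (z − 2)(-3z^2 - 6z - 7).
So |(-3z^3 + 5z + 6) + 8| = |z − 2|·|-3z^2 - 6z - 7|.
Require delta ≤ 1. Then |z − 2| < 1 gives |z| < 3, and by the triangle inequality |-3z^2 - 6z - 7| ≤ 3·3^2 + 6·3 + 7 = 52.
Hence |(-3z^3 + 5z + 6) + 8| ≤ 52|z − 2| < eps provided |z − 2| < eps/52.
Take delta = min(1, eps/52). Then 0 < |z − 2| < delta gives both |z − 2| < 1 and |z − 2| < eps/52, so |(-3z^3 + 5z + 6) + 8| < eps.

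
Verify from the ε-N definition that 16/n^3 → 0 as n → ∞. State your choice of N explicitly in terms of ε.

Let ε > 0. For n ≥ 1, |16/n^3 − 0| = 16/n^3.
16/n^3 < ε ⇔ n^3 > 16/ε ⇔ n > (16/ε)^{1/3}.
Take N = (16/ε)^{1/3}. Then n > N implies 16/n^3 < ε.

N = (16/ε)^{1/3}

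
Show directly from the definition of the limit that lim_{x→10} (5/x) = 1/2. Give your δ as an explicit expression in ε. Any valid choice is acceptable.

δ = min(5, 10ε)

Let ε > 0. We seek δ > 0 such that 0 < |x − 10| < δ implies |5/x − (1/2)| < ε.
|5/x − (1/2)| = 5·|10 − x|/(10·|x|) = 5|x − 10|/(10|x|).
Restrict δ ≤ 5. Then |x − 10| < 5 gives |x| > 5, so 10|x| > 50.
Then |5/x − (1/2)| < 5|x − 10|/50, which is < ε when |x − 10| < 10ε.
Take δ = min(5, 10ε). Then 0 < |x − 10| < δ gives both |x − 10| < 5 and |x − 10| < 10ε, so |5/x − (1/2)| < ε.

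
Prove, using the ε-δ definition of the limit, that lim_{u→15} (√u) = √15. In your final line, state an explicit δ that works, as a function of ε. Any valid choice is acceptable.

Let ε > 0 be given. We want δ > 0 such that 0 < |u − 15| < δ implies |√u − √15| < ε.
Rationalise: √u − √15 = (u − 15)/(√u + √15), so |√u − √15| = |u − 15|/(√u + √15).
Restrict δ ≤ 15 so that |u − 15| < 15 forces u > 0, and then √u + √15 > √15.
Hence |√u − √15| < |u − 15|/√15, which is < ε once |u − 15| < √15·ε.
Take δ = min(15, √15·ε). If 0 < |u − 15| < δ then u > 0 and |√u − √15| < |u − 15|/√15 < ε.

δ = min(15, √15·ε)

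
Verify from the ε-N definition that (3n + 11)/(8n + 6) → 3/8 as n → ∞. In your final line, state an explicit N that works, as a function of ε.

N = (35/32)/ε

Fix ε > 0. For n ≥ 1, |(3n + 11)/(8n + 6) − (3/8)| = |70|/(8(8n + 6)) = 70/(8(8n + 6)).
Since 8n + 6 ≥ 8n for n ≥ 1, this is ≤ 70/(8·8n) = (35/32)/n.
So |(3n + 11)/(8n + 6) − (3/8)| < ε whenever n > (35/32)/ε.
Take N = (35/32)/ε. If n > N then |(3n + 11)/(8n + 6) − (3/8)| ≤ (35/32)/n < ε.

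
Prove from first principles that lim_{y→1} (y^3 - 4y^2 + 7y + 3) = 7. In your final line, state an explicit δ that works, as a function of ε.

δ = min(1, ε/14)

Let ε > 0 be given. We want δ > 0 such that 0 < |y − 1| < δ implies |(y^3 - 4y^2 + 7y + 3) − 7| < ε.
(y^3 - 4y^2 + 7y + 3) − 7 = y^3 - 4y^2 + 7y - 4 = (y − 1)(y^2 - 3y + 4).
So |(y^3 - 4y^2 + 7y + 3) − 7| = |y − 1|·|y^2 - 3y + 4|.
Assume first that |y − 1| < 1, so |y| < 2. Then |y^2 - 3y + 4| ≤ 2^2 + 3·2 + 4 = 14.
Hence |(y^3 - 4y^2 + 7y + 3) − 7| ≤ 14|y − 1| < ε provided |y − 1| < ε/14.
Take δ = min(1, ε/14). Then 0 < |y − 1| < δ gives both |y − 1| < 1 and |y − 1| < ε/14, so |(y^3 - 4y^2 + 7y + 3) − 7| < ε.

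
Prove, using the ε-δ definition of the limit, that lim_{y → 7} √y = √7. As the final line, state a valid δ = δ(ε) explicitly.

δ = min(7, √7·ε)

Let ε > 0. We want δ > 0 such that 0 < |y − 7| < δ implies |√y − √7| < ε.
Multiplying by the conjugate, |√y − √7| = |y − 7|/(√y + √7).
Restrict δ ≤ 7 so that |y − 7| < 7 forces y > 0, and then √y + √7 > √7.
Hence |√y − √7| < |y − 7|/√7, which is < ε once |y − 7| < √7·ε.
Take δ = min(7, √7·ε). If 0 < |y − 7| < δ then y > 0 and |√y − √7| < |y − 7|/√7 < ε.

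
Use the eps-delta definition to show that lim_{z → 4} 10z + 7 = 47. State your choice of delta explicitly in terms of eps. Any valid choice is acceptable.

Suppose eps > 0. We need delta > 0 so that 0 < |z − 4| < delta implies |(10z + 7) − 47| < eps.
|(10z + 7) − 47| = |10z - 40| = 10|z − 4|.
So 10|z − 4| < eps exactly when |z − 4| < eps/10.
Take delta = eps/10. If 0 < |z − 4| < delta then |(10z + 7) − 47| = 10|z − 4| < 10·(eps/10) = eps.

delta = eps/10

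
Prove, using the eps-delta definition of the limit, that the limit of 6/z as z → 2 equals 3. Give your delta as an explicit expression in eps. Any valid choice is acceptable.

delta = min(1, (1/3)eps)

Fix eps > 0. We seek delta > 0 such that 0 < |z − 2| < delta implies |6/z − 3| < eps.
|6/z − 3| = 6·|2 − z|/(2·|z|) = 6|z − 2|/(2|z|).
Require delta ≤ 1 so that |z| > 2 − 1 = 1, hence 2|z| > 2.
Then |6/z − 3| < 6|z − 2|/2, which is < eps when |z − 2| < (1/3)eps.
Take delta = min(1, (1/3)eps). Then 0 < |z − 2| < delta gives both |z − 2| < 1 and |z − 2| < (1/3)eps, so |6/z − 3| < eps.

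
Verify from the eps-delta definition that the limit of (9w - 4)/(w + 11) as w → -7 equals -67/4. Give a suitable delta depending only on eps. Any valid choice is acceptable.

delta = min(2, (8/103)eps)

Let eps > 0. We want delta > 0 with 0 < |w + 7| < delta ⇒ |(9w - 4)/(w + 11) + 67/4| < eps.
Combining over a common denominator, (9w - 4)/(w + 11) + 67/4 = [(9w - 4)·4 − (-67)·(w + 11)] / [4·(w + 11)] = 103(w + 7) / (4(w + 11)).
So |(9w - 4)/(w + 11) + 67/4| = 103|w + 7| / (4·|w + 11|).
Restrict delta ≤ 2. Then |w + 7| < 2 gives |w + 11| = |(w + 7) + 4| ≥ 4 − 2 = 2.
Hence |(9w - 4)/(w + 11) + 67/4| < 103|w + 7|/(4·2) = (103/8)|w + 7|, which is < eps once |w + 7| < (8/103)eps.
Take delta = min(2, (8/103)eps). Then 0 < |w + 7| < delta forces both bounds, so |(9w - 4)/(w + 11) + 67/4| < eps.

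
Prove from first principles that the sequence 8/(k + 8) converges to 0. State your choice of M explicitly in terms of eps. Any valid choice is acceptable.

M = 8/eps

Let eps > 0. For k ≥ 1, |8/(k + 8) − 0| = 8/(k + 8) ≤ 8/k.
We need 8/k < eps, i.e. k > 8/eps.
Take M = 8/eps. If k > M then |8/(k + 8)| ≤ 8/k < eps.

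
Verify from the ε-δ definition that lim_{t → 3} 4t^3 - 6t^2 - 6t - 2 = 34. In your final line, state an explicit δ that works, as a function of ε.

δ = min(2, ε/142)

Fix ε > 0. We want δ > 0 such that 0 < |t − 3| < δ implies |(4t^3 - 6t^2 - 6t - 2) − 34| < ε.
(4t^3 - 6t^2 - 6t - 2) − 34 = 4t^3 - 6t^2 - 6t - 36 = (t − 3)(4t^2 + 6t + 12).
So |(4t^3 - 6t^2 - 6t - 2) − 34| = |t − 3|·|4t^2 + 6t + 12|.
Require δ ≤ 2. Then |t − 3| < 2 gives |t| < 5, and by the triangle inequality |4t^2 + 6t + 12| ≤ 4·5^2 + 6·5 + 12 = 142.
Hence |(4t^3 - 6t^2 - 6t - 2) − 34| ≤ 142|t − 3| < ε provided |t − 3| < ε/142.
Take δ = min(2, ε/142). Then 0 < |t − 3| < δ gives both |t − 3| < 2 and |t − 3| < ε/142, so |(4t^3 - 6t^2 - 6t - 2) − 34| < ε.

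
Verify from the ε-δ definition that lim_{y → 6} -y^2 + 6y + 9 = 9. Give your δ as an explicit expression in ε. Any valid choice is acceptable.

δ = min(2, ε/8)

Fix ε > 0. We want δ > 0 such that 0 < |y − 6| < δ implies |(-y^2 + 6y + 9) − 9| < ε.
(-y^2 + 6y + 9) − 9 = -y^2 + 6y = (y − 6)(-y).
So |(-y^2 + 6y + 9) − 9| = |y − 6|·|-y|.
Require δ ≤ 2. Then |y − 6| < 2 gives |y| < 8, and by the triangle inequality |-y| ≤ 8 = 8.
Hence |(-y^2 + 6y + 9) − 9| ≤ 8|y − 6| < ε provided |y − 6| < ε/8.
Choosing δ = min(2, ε/8) ensures both conditions, hence |(-y^2 + 6y + 9) − 9| < ε.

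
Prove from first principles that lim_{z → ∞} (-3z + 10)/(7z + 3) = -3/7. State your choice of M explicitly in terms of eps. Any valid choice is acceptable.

M = (79/49)/eps

Let eps > 0. We seek M > 0 such that z > M implies |(-3z + 10)/(7z + 3) + 3/7| < eps.
(-3z + 10)/(7z + 3) + 3/7 = (7(-3z + 10) − (-3)(7z + 3)) / (7(7z + 3)) = 79/(7(7z + 3)).
For z > 0 we have 7z + 3 > 7z, so |(-3z + 10)/(7z + 3) + 3/7| = 79/(7(7z + 3)) < 79/(7·7z) = (79/49)/z.
Thus |(-3z + 10)/(7z + 3) + 3/7| < eps whenever z > (79/49)/eps.
Take M = (79/49)/eps. If z > M then |(-3z + 10)/(7z + 3) + 3/7| < (79/49)/z < eps.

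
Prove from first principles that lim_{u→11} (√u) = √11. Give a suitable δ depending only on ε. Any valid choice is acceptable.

δ = min(11, √11·ε)

Fix ε > 0. We want δ > 0 such that 0 < |u − 11| < δ implies |√u − √11| < ε.
Rationalise: √u − √11 = (u − 11)/(√u + √11), so |√u − √11| = |u − 11|/(√u + √11).
Restrict δ ≤ 11 so that |u − 11| < 11 forces u > 0, and then √u + √11 > √11.
Hence |√u − √11| < |u − 11|/√11, which is < ε once |u − 11| < √11·ε.
Take δ = min(11, √11·ε). If 0 < |u − 11| < δ then u > 0 and |√u − √11| < |u − 11|/√11 < ε.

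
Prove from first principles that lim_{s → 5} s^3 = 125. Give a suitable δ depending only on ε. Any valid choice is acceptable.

Let ε > 0 be given. We seek δ > 0 with 0 < |s − 5| < δ ⇒ |s^3 − 125| < ε.
Factor: s^3 − 125 = (s − 5)(s^2 + 5s + 25), so |s^3 − 125| = |s − 5|·|s^2 + 5s + 25|.
Impose δ ≤ 1 so that |s| < 6; then |s^2 + 5s + 25| ≤ 91.
Hence |s^3 − 125| ≤ 91|s − 5|, which is < ε once |s − 5| < ε/91.
Take δ = min(1, ε/91). If 0 < |s − 5| < δ then both bounds hold and |s^3 − 125| ≤ 91|s − 5| < 91·(ε/91) = ε.

δ = min(1, ε/91)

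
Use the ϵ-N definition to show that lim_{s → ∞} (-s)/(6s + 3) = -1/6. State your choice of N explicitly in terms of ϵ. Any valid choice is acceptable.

Fix ϵ > 0. We seek N > 0 such that s > N implies |(-s)/(6s + 3) + 1/6| < ϵ.
(-s)/(6s + 3) + 1/6 = (6(-s) − (-1)(6s + 3)) / (6(6s + 3)) = 3/(6(6s + 3)).
For s > 0 we have 6s + 3 > 6s, so |(-s)/(6s + 3) + 1/6| = 3/(6(6s + 3)) < 3/(6·6s) = (1/12)/s.
Thus |(-s)/(6s + 3) + 1/6| < ϵ whenever s > (1/12)/ϵ.
Take N = (1/12)/ϵ. If s > N then |(-s)/(6s + 3) + 1/6| < (1/12)/s < ϵ.

N = (1/12)/ϵ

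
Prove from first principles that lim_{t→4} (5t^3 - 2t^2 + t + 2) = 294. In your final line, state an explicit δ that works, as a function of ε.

Let ε > 0 be given. We want δ > 0 such that 0 < |t − 4| < δ implies |(5t^3 - 2t^2 + t + 2) − 294| < ε.
(5t^3 - 2t^2 + t + 2) − 294 = 5t^3 - 2t^2 + t - 292 = (t − 4)(5t^2 + 18t + 73).
So |(5t^3 - 2t^2 + t + 2) − 294| = |t − 4|·|5t^2 + 18t + 73|.
Require δ ≤ 1. Then |t − 4| < 1 gives |t| < 5, and by the triangle inequality |5t^2 + 18t + 73| ≤ 5·5^2 + 18·5 + 73 = 288.
Hence |(5t^3 - 2t^2 + t + 2) − 294| ≤ 288|t − 4| < ε provided |t − 4| < ε/288.
Take δ = min(1, ε/288). Then 0 < |t − 4| < δ gives both |t − 4| < 1 and |t − 4| < ε/288, so |(5t^3 - 2t^2 + t + 2) − 294| < ε.

δ = min(1, ε/288)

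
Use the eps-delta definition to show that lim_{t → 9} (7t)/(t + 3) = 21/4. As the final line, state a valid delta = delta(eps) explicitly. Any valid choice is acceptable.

Let eps > 0 be given. We want delta > 0 with 0 < |t − 9| < delta ⇒ |(7t)/(t + 3) − (21/4)| < eps.
Combining over a common denominator, (7t)/(t + 3) − (21/4) = [(7t)·12 − 63·(t + 3)] / [12·(t + 3)] = 21(t − 9) / (12(t + 3)).
So |(7t)/(t + 3) − (21/4)| = 21|t − 9| / (12·|t + 3|).
Restrict delta ≤ 6. Then |t − 9| < 6 gives |t + 3| = |(t − 9) + 12| ≥ 12 − 6 = 6.
Hence |(7t)/(t + 3) − (21/4)| < 21|t − 9|/(12·6) = (7/24)|t − 9|, which is < eps once |t − 9| < (24/7)eps.
Take delta = min(6, (24/7)eps). Then 0 < |t − 9| < delta forces both bounds, so |(7t)/(t + 3) − (21/4)| < eps.

delta = min(6, (24/7)eps)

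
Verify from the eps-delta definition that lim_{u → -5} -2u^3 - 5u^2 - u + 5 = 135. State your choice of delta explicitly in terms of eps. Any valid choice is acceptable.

Let eps > 0. We want delta > 0 such that 0 < |u + 5| < delta implies |(-2u^3 - 5u^2 - u + 5) − 135| < eps.
(-2u^3 - 5u^2 - u + 5) − 135 = -2u^3 - 5u^2 - u - 130 = (u + 5)(-2u^2 + 5u - 26).
So |(-2u^3 - 5u^2 - u + 5) − 135| = |u + 5|·|-2u^2 + 5u - 26|.
Require delta ≤ 1. Then |u + 5| < 1 gives |u| < 6, and by the triangle inequality |-2u^2 + 5u - 26| ≤ 2·6^2 + 5·6 + 26 = 128.
Hence |(-2u^3 - 5u^2 - u + 5) − 135| ≤ 128|u + 5| < eps provided |u + 5| < eps/128.
Choosing delta = min(1, eps/128) ensures both conditions, hence |(-2u^3 - 5u^2 - u + 5) − 135| < eps.

delta = min(1, eps/128)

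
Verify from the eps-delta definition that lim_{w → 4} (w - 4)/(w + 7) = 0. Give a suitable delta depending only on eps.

Suppose eps > 0. We want delta > 0 with 0 < |w − 4| < delta ⇒ |(w - 4)/(w + 7) − 0| < eps.
Combining over a common denominator, (w - 4)/(w + 7) − 0 = [(w - 4)·11 − 0·(w + 7)] / [11·(w + 7)] = 11(w − 4) / (11(w + 7)).
So |(w - 4)/(w + 7) − 0| = 11|w − 4| / (11·|w + 7|).
Restrict delta ≤ 11/2. Then |w − 4| < 11/2 gives |w + 7| = |(w − 4) + 11| ≥ 11 − 11/2 = 11/2.
Hence |(w - 4)/(w + 7) − 0| < 11|w − 4|/(11·(11/2)) = (2/11)|w − 4|, which is < eps once |w − 4| < (11/2)eps.
Take delta = min(11/2, (11/2)eps). Then 0 < |w − 4| < delta forces both bounds, so |(w - 4)/(w + 7) − 0| < eps.

delta = min(11/2, (11/2)eps)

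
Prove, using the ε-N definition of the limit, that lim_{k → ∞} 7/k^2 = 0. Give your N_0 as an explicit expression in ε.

Fix ε > 0. For k ≥ 1, |7/k^2 − 0| = 7/k^2.
7/k^2 < ε ⇔ k^2 > 7/ε ⇔ k > (7/ε)^{1/2}.
Take N_0 = (7/ε)^{1/2}. Then k > N_0 implies 7/k^2 < ε.

N_0 = (7/ε)^{1/2}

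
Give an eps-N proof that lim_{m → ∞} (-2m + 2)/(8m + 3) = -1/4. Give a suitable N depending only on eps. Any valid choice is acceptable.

Fix eps > 0. For m ≥ 1, |(-2m + 2)/(8m + 3) + 1/4| = |22|/(8(8m + 3)) = 22/(8(8m + 3)).
Since 8m + 3 ≥ 8m for m ≥ 1, this is ≤ 22/(8·8m) = (11/32)/m.
So |(-2m + 2)/(8m + 3) + 1/4| < eps whenever m > (11/32)/eps.
Take N = (11/32)/eps. If m > N then |(-2m + 2)/(8m + 3) + 1/4| ≤ (11/32)/m < eps.

N = (11/32)/eps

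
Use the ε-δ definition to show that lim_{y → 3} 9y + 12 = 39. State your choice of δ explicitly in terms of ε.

δ = ε/9

Suppose ε > 0. We need δ > 0 so that 0 < |y − 3| < δ implies |(9y + 12) − 39| < ε.
Since (9y + 12) − 39 = 9(y − 3), we have |(9y + 12) − 39| = 9|y − 3|.
Thus it suffices that |y − 3| < ε/9.
Choosing δ = ε/9 gives |(9y + 12) − 39| = 9|y − 3| < ε whenever |y − 3| < δ.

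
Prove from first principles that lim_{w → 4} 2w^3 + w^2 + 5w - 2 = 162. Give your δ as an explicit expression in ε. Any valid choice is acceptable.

δ = min(2, ε/167)

Let ε > 0 be given. We want δ > 0 such that 0 < |w − 4| < δ implies |(2w^3 + w^2 + 5w - 2) − 162| < ε.
(2w^3 + w^2 + 5w - 2) − 162 = 2w^3 + w^2 + 5w - 164 = (w − 4)(2w^2 + 9w + 41).
So |(2w^3 + w^2 + 5w - 2) − 162| = |w − 4|·|2w^2 + 9w + 41|.
Require δ ≤ 2. Then |w − 4| < 2 gives |w| < 6, and by the triangle inequality |2w^2 + 9w + 41| ≤ 2·6^2 + 9·6 + 41 = 167.
Hence |(2w^3 + w^2 + 5w - 2) − 162| ≤ 167|w − 4| < ε provided |w − 4| < ε/167.
Choosing δ = min(2, ε/167) ensures both conditions, hence |(2w^3 + w^2 + 5w - 2) − 162| < ε.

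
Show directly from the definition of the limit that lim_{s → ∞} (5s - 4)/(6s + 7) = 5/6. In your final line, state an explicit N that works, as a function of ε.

N = (59/36)/ε

Let ε > 0. We seek N > 0 such that s > N implies |(5s - 4)/(6s + 7) − (5/6)| < ε.
(5s - 4)/(6s + 7) − (5/6) = (6(5s - 4) − 5(6s + 7)) / (6(6s + 7)) = -59/(6(6s + 7)).
For s > 0 we have 6s + 7 > 6s, so |(5s - 4)/(6s + 7) − (5/6)| = 59/(6(6s + 7)) < 59/(6·6s) = (59/36)/s.
Thus |(5s - 4)/(6s + 7) − (5/6)| < ε whenever s > (59/36)/ε.
Take N = (59/36)/ε. If s > N then |(5s - 4)/(6s + 7) − (5/6)| < (59/36)/s < ε.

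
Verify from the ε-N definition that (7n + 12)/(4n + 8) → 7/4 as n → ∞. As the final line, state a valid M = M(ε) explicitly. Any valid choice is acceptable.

M = (1/2)/ε

Fix ε > 0. For n ≥ 1, |(7n + 12)/(4n + 8) − (7/4)| = |-8|/(4(4n + 8)) = 8/(4(4n + 8)).
Since 4n + 8 ≥ 4n for n ≥ 1, this is ≤ 8/(4·4n) = (1/2)/n.
So |(7n + 12)/(4n + 8) − (7/4)| < ε whenever n > (1/2)/ε.
Take M = (1/2)/ε. If n > M then |(7n + 12)/(4n + 8) − (7/4)| ≤ (1/2)/n < ε.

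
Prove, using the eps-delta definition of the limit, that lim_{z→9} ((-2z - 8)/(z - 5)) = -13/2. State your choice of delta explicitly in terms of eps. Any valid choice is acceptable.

Fix eps > 0. We want delta > 0 with 0 < |z − 9| < delta ⇒ |(-2z - 8)/(z - 5) + 13/2| < eps.
Combining over a common denominator, (-2z - 8)/(z - 5) + 13/2 = [(-2z - 8)·4 − (-26)·(z - 5)] / [4·(z - 5)] = 18(z − 9) / (4(z - 5)).
So |(-2z - 8)/(z - 5) + 13/2| = 18|z − 9| / (4·|z − 5|).
Require delta ≤ 2, so |z − 5| ≥ |4| − |z − 9| > 4 − 2 = 2.
Hence |(-2z - 8)/(z - 5) + 13/2| < 18|z − 9|/(4·2) = (9/4)|z − 9|, which is < eps once |z − 9| < (4/9)eps.
Take delta = min(2, (4/9)eps). Then 0 < |z − 9| < delta forces both bounds, so |(-2z - 8)/(z - 5) + 13/2| < eps.

delta = min(2, (4/9)eps)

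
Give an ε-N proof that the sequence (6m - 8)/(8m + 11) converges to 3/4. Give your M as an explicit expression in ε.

Suppose ε > 0. For m ≥ 1, |(6m - 8)/(8m + 11) − (3/4)| = |-130|/(8(8m + 11)) = 130/(8(8m + 11)).
Since 8m + 11 ≥ 8m for m ≥ 1, this is ≤ 130/(8·8m) = (65/32)/m.
So |(6m - 8)/(8m + 11) − (3/4)| < ε whenever m > (65/32)/ε.
Take M = (65/32)/ε. If m > M then |(6m - 8)/(8m + 11) − (3/4)| ≤ (65/32)/m < ε.

M = (65/32)/ε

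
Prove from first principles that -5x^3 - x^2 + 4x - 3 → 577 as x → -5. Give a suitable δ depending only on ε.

Fix ε > 0. We want δ > 0 such that 0 < |x + 5| < δ implies |(-5x^3 - x^2 + 4x - 3) − 577| < ε.
(-5x^3 - x^2 + 4x - 3) − 577 = -5x^3 - x^2 + 4x - 580 = (x + 5)(-5x^2 + 24x - 116).
So |(-5x^3 - x^2 + 4x - 3) − 577| = |x + 5|·|-5x^2 + 24x - 116|.
Assume first that |x + 5| < 2, so |x| < 7. Then |-5x^2 + 24x - 116| ≤ 5·7^2 + 24·7 + 116 = 529.
Hence |(-5x^3 - x^2 + 4x - 3) − 577| ≤ 529|x + 5| < ε provided |x + 5| < ε/529.
Choosing δ = min(2, ε/529) ensures both conditions, hence |(-5x^3 - x^2 + 4x - 3) − 577| < ε.

δ = min(2, ε/529)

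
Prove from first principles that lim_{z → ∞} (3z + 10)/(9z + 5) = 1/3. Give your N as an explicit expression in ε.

N = (25/27)/ε

Fix ε > 0. We seek N > 0 such that z > N implies |(3z + 10)/(9z + 5) − (1/3)| < ε.
(3z + 10)/(9z + 5) − (1/3) = (9(3z + 10) − 3(9z + 5)) / (9(9z + 5)) = 75/(9(9z + 5)).
For z > 0 we have 9z + 5 > 9z, so |(3z + 10)/(9z + 5) − (1/3)| = 75/(9(9z + 5)) < 75/(9·9z) = (25/27)/z.
Thus |(3z + 10)/(9z + 5) − (1/3)| < ε whenever z > (25/27)/ε.
Take N = (25/27)/ε. If z > N then |(3z + 10)/(9z + 5) − (1/3)| < (25/27)/z < ε.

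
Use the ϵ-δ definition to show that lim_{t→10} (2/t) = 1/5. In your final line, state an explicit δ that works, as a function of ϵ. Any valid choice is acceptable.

δ = min(5, 25ϵ)

Fix ϵ > 0. We seek δ > 0 such that 0 < |t − 10| < δ implies |2/t − (1/5)| < ϵ.
|2/t − (1/5)| = 2·|10 − t|/(10·|t|) = 2|t − 10|/(10|t|).
Require δ ≤ 5 so that |t| > 10 − 5 = 5, hence 10|t| > 50.
Then |2/t − (1/5)| < 2|t − 10|/50, which is < ϵ when |t − 10| < 25ϵ.
Take δ = min(5, 25ϵ). Then 0 < |t − 10| < δ gives both |t − 10| < 5 and |t − 10| < 25ϵ, so |2/t − (1/5)| < ϵ.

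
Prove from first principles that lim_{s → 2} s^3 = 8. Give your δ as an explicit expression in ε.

δ = min(1, ε/19)

Fix ε > 0. We seek δ > 0 with 0 < |s − 2| < δ ⇒ |s^3 − 8| < ε.
Factor: s^3 − 8 = (s − 2)(s^2 + 2s + 4), so |s^3 − 8| = |s − 2|·|s^2 + 2s + 4|.
Impose δ ≤ 1 so that |s| < 3; then |s^2 + 2s + 4| ≤ 19.
Hence |s^3 − 8| ≤ 19|s − 2|, which is < ε once |s − 2| < ε/19.
Take δ = min(1, ε/19). If 0 < |s − 2| < δ then both bounds hold and |s^3 − 8| ≤ 19|s − 2| < 19·(ε/19) = ε.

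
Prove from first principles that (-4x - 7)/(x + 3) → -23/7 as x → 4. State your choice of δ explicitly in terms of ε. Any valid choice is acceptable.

δ = min(7/2, (49/10)ε)

Suppose ε > 0. We want δ > 0 with 0 < |x − 4| < δ ⇒ |(-4x - 7)/(x + 3) + 23/7| < ε.
Combining over a common denominator, (-4x - 7)/(x + 3) + 23/7 = [(-4x - 7)·7 − (-23)·(x + 3)] / [7·(x + 3)] = -5(x − 4) / (7(x + 3)).
So |(-4x - 7)/(x + 3) + 23/7| = 5|x − 4| / (7·|x + 3|).
Require δ ≤ 7/2, so |x + 3| ≥ |7| − |x − 4| > 7 − 7/2 = 7/2.
Hence |(-4x - 7)/(x + 3) + 23/7| < 5|x − 4|/(7·(7/2)) = (10/49)|x − 4|, which is < ε once |x − 4| < (49/10)ε.
Take δ = min(7/2, (49/10)ε). Then 0 < |x − 4| < δ forces both bounds, so |(-4x - 7)/(x + 3) + 23/7| < ε.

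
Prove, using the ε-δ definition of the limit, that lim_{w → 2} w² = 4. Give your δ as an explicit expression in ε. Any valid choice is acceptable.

δ = min(1, ε/5)

Let ε > 0. We seek δ > 0 with 0 < |w − 2| < δ ⇒ |w² − 4| < ε.
Factor: w² − 4 = (w − 2)(w + 2), so |w² − 4| = |w − 2|·|w + 2|.
Restrict δ ≤ 1. Then |w − 2| < 1 gives |w| < 3, so by the triangle inequality |w + 2| ≤ 3 + 2 = 5.
Hence |w² − 4| ≤ 5|w − 2|, which is < ε once |w − 2| < ε/5.
Take δ = min(1, ε/5). If 0 < |w − 2| < δ then both bounds hold and |w² − 4| ≤ 5|w − 2| < 5·(ε/5) = ε.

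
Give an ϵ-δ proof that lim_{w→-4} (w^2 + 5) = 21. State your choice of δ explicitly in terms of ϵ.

δ = min(1, ϵ/9)

Suppose ϵ > 0. We want δ > 0 such that 0 < |w + 4| < δ implies |(w^2 + 5) − 21| < ϵ.
(w^2 + 5) − 21 = w^2 - 16 = (w + 4)(w - 4).
So |(w^2 + 5) − 21| = |w + 4|·|w - 4|.
Require δ ≤ 1. Then |w + 4| < 1 gives |w| < 5, and by the triangle inequality |w - 4| ≤ 5 + 4 = 9.
Hence |(w^2 + 5) − 21| ≤ 9|w + 4| < ϵ provided |w + 4| < ϵ/9.
Choosing δ = min(1, ϵ/9) ensures both conditions, hence |(w^2 + 5) − 21| < ϵ.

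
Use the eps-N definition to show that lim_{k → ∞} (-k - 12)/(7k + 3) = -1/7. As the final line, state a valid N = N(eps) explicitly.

N = (81/49)/eps

Let eps > 0 be given. For k ≥ 1, |(-k - 12)/(7k + 3) + 1/7| = |-81|/(7(7k + 3)) = 81/(7(7k + 3)).
Since 7k + 3 ≥ 7k for k ≥ 1, this is ≤ 81/(7·7k) = (81/49)/k.
So |(-k - 12)/(7k + 3) + 1/7| < eps whenever k > (81/49)/eps.
Take N = (81/49)/eps. If k > N then |(-k - 12)/(7k + 3) + 1/7| ≤ (81/49)/k < eps.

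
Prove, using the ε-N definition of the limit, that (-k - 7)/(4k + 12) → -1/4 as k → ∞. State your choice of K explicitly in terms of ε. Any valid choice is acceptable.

Fix ε > 0. For k ≥ 1, |(-k - 7)/(4k + 12) + 1/4| = |-16|/(4(4k + 12)) = 16/(4(4k + 12)).
Since 4k + 12 ≥ 4k for k ≥ 1, this is ≤ 16/(4·4k) = 1/k.
So |(-k - 7)/(4k + 12) + 1/4| < ε whenever k > 1/ε.
Take K = 1/ε. If k > K then |(-k - 7)/(4k + 12) + 1/4| ≤ 1/k < ε.

K = 1/ε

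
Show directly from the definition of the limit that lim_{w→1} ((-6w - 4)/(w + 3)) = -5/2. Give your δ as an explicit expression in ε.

Fix ε > 0. We want δ > 0 with 0 < |w − 1| < δ ⇒ |(-6w - 4)/(w + 3) + 5/2| < ε.
Combining over a common denominator, (-6w - 4)/(w + 3) + 5/2 = [(-6w - 4)·4 − (-10)·(w + 3)] / [4·(w + 3)] = -14(w − 1) / (4(w + 3)).
So |(-6w - 4)/(w + 3) + 5/2| = 14|w − 1| / (4·|w + 3|).
Require δ ≤ 2, so |w + 3| ≥ |4| − |w − 1| > 4 − 2 = 2.
Hence |(-6w - 4)/(w + 3) + 5/2| < 14|w − 1|/(4·2) = (7/4)|w − 1|, which is < ε once |w − 1| < (4/7)ε.
Take δ = min(2, (4/7)ε). Then 0 < |w − 1| < δ forces both bounds, so |(-6w - 4)/(w + 3) + 5/2| < ε.

δ = min(2, (4/7)ε)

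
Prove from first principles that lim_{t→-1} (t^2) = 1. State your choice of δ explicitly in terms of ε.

δ = min(1, ε/3)

Fix ε > 0. We seek δ > 0 with 0 < |t + 1| < δ ⇒ |t^2 − 1| < ε.
Factor: t^2 − 1 = (t + 1)(t - 1), so |t^2 − 1| = |t + 1|·|t - 1|.
Restrict δ ≤ 1. Then |t + 1| < 1 gives |t| < 2, so by the triangle inequality |t - 1| ≤ 2 + 1 = 3.
Hence |t^2 − 1| ≤ 3|t + 1|, which is < ε once |t + 1| < ε/3.
Take δ = min(1, ε/3). If 0 < |t + 1| < δ then both bounds hold and |t^2 − 1| ≤ 3|t + 1| < 3·(ε/3) = ε.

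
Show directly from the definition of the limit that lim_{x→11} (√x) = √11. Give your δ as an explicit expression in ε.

δ = min(11, √11·ε)

Let ε > 0 be given. We want δ > 0 such that 0 < |x − 11| < δ implies |√x − √11| < ε.
Multiplying by the conjugate, |√x − √11| = |x − 11|/(√x + √11).
Restrict δ ≤ 11 so that |x − 11| < 11 forces x > 0, and then √x + √11 > √11.
Hence |√x − √11| < |x − 11|/√11, which is < ε once |x − 11| < √11·ε.
Take δ = min(11, √11·ε). If 0 < |x − 11| < δ then x > 0 and |√x − √11| < |x − 11|/√11 < ε.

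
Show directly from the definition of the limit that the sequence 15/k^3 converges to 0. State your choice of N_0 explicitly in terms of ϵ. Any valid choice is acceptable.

N_0 = (15/ϵ)^{1/3}

Let ϵ > 0. For k ≥ 1, |15/k^3 − 0| = 15/k^3.
15/k^3 < ϵ ⇔ k^3 > 15/ϵ ⇔ k > (15/ϵ)^{1/3}.
Take N_0 = (15/ϵ)^{1/3}. Then k > N_0 implies 15/k^3 < ϵ.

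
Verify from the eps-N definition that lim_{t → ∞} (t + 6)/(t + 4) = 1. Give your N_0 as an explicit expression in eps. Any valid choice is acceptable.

Let eps > 0 be given. We seek N_0 > 0 such that t > N_0 implies |(t + 6)/(t + 4) − 1| < eps.
(t + 6)/(t + 4) − 1 = ((t + 6) − (t + 4)) / ((t + 4)) = 2/((t + 4)).
For t > 0 we have t + 4 > t, so |(t + 6)/(t + 4) − 1| = 2/((t + 4)) < 2/(t) = 2/t.
Thus |(t + 6)/(t + 4) − 1| < eps whenever t > 2/eps.
Take N_0 = 2/eps. If t > N_0 then |(t + 6)/(t + 4) − 1| < 2/t < eps.

N_0 = 2/eps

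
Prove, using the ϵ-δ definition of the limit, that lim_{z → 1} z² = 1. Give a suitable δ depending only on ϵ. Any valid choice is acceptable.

δ = min(1, ϵ/3)

Fix ϵ > 0. We seek δ > 0 with 0 < |z − 1| < δ ⇒ |z² − 1| < ϵ.
Factor: z² − 1 = (z − 1)(z + 1), so |z² − 1| = |z − 1|·|z + 1|.
Restrict δ ≤ 1. Then |z − 1| < 1 gives |z| < 2, so by the triangle inequality |z + 1| ≤ 2 + 1 = 3.
Hence |z² − 1| ≤ 3|z − 1|, which is < ϵ once |z − 1| < ϵ/3.
Take δ = min(1, ϵ/3). If 0 < |z − 1| < δ then both bounds hold and |z² − 1| ≤ 3|z − 1| < 3·(ϵ/3) = ϵ.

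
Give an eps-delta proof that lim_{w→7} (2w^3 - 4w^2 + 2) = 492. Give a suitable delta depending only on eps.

delta = min(1, eps/278)

Suppose eps > 0. We want delta > 0 such that 0 < |w − 7| < delta implies |(2w^3 - 4w^2 + 2) − 492| < eps.
(2w^3 - 4w^2 + 2) − 492 = 2w^3 - 4w^2 - 490 = (w − 7)(2w^2 + 10w + 70).
So |(2w^3 - 4w^2 + 2) − 492| = |w − 7|·|2w^2 + 10w + 70|.
Require delta ≤ 1. Then |w − 7| < 1 gives |w| < 8, and by the triangle inequality |2w^2 + 10w + 70| ≤ 2·8^2 + 10·8 + 70 = 278.
Hence |(2w^3 - 4w^2 + 2) − 492| ≤ 278|w − 7| < eps provided |w − 7| < eps/278.
Choosing delta = min(1, eps/278) ensures both conditions, hence |(2w^3 - 4w^2 + 2) − 492| < eps.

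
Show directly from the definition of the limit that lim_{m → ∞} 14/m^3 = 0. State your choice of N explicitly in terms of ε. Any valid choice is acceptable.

N = (14/ε)^{1/3}

Let ε > 0 be given. For m ≥ 1, |14/m^3 − 0| = 14/m^3.
14/m^3 < ε ⇔ m^3 > 14/ε ⇔ m > (14/ε)^{1/3}.
Take N = (14/ε)^{1/3}. Then m > N implies 14/m^3 < ε.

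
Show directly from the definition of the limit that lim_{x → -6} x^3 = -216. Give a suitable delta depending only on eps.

Suppose eps > 0. We seek delta > 0 with 0 < |x + 6| < delta ⇒ |x^3 + 216| < eps.
Factor: x^3 + 216 = (x + 6)(x^2 - 6x + 36), so |x^3 + 216| = |x + 6|·|x^2 - 6x + 36|.
Restrict delta ≤ 1. Then |x + 6| < 1 gives |x| < 7, so by the triangle inequality |x^2 - 6x + 36| ≤ 7^2 + 6·7 + 36 = 127.
Hence |x^3 + 216| ≤ 127|x + 6|, which is < eps once |x + 6| < eps/127.
Take delta = min(1, eps/127). If 0 < |x + 6| < delta then both bounds hold and |x^3 + 216| ≤ 127|x + 6| < 127·(eps/127) = eps.

delta = min(1, eps/127)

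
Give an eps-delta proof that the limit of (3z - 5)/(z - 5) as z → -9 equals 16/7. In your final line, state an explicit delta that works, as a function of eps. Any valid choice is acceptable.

Let eps > 0 be given. We want delta > 0 with 0 < |z + 9| < delta ⇒ |(3z - 5)/(z - 5) − (16/7)| < eps.
Combining over a common denominator, (3z - 5)/(z - 5) − (16/7) = [(3z - 5)·(-14) − (-32)·(z - 5)] / [(-14)·(z - 5)] = -10(z + 9) / ((-14)(z - 5)).
So |(3z - 5)/(z - 5) − (16/7)| = 10|z + 9| / (14·|z − 5|).
Require delta ≤ 7, so |z − 5| ≥ |-14| − |z + 9| > 14 − 7 = 7.
Hence |(3z - 5)/(z - 5) − (16/7)| < 10|z + 9|/(14·7) = (5/49)|z + 9|, which is < eps once |z + 9| < (49/5)eps.
Take delta = min(7, (49/5)eps). Then 0 < |z + 9| < delta forces both bounds, so |(3z - 5)/(z - 5) − (16/7)| < eps.

delta = min(7, (49/5)eps)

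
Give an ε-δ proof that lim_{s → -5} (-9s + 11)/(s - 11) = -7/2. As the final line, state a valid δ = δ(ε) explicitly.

δ = min(8, (16/11)ε)

Suppose ε > 0. We want δ > 0 with 0 < |s + 5| < δ ⇒ |(-9s + 11)/(s - 11) + 7/2| < ε.
Combining over a common denominator, (-9s + 11)/(s - 11) + 7/2 = [(-9s + 11)·(-16) − 56·(s - 11)] / [(-16)·(s - 11)] = 88(s + 5) / ((-16)(s - 11)).
So |(-9s + 11)/(s - 11) + 7/2| = 88|s + 5| / (16·|s − 11|).
Restrict δ ≤ 8. Then |s + 5| < 8 gives |s − 11| = |(s + 5) + (-16)| ≥ 16 − 8 = 8.
Hence |(-9s + 11)/(s - 11) + 7/2| < 88|s + 5|/(16·8) = (11/16)|s + 5|, which is < ε once |s + 5| < (16/11)ε.
Take δ = min(8, (16/11)ε). Then 0 < |s + 5| < δ forces both bounds, so |(-9s + 11)/(s - 11) + 7/2| < ε.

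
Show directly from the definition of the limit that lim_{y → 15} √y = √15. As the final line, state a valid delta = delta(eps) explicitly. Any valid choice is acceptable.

Suppose eps > 0. We want delta > 0 such that 0 < |y − 15| < delta implies |√y − √15| < eps.
Rationalise: √y − √15 = (y − 15)/(√y + √15), so |√y − √15| = |y − 15|/(√y + √15).
Restrict delta ≤ 15 so that |y − 15| < 15 forces y > 0, and then √y + √15 > √15.
Hence |√y − √15| < |y − 15|/√15, which is < eps once |y − 15| < √15·eps.
Take delta = min(15, √15·eps). If 0 < |y − 15| < delta then y > 0 and |√y − √15| < |y − 15|/√15 < eps.

delta = min(15, √15·eps)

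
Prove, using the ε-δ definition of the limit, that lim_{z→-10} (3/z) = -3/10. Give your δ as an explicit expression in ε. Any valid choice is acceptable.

Let ε > 0 be given. We seek δ > 0 such that 0 < |z + 10| < δ implies |3/z + 3/10| < ε.
|3/z + 3/10| = 3·|-10 − z|/(10·|z|) = 3|z + 10|/(10|z|).
Require δ ≤ 5 so that |z| > 10 − 5 = 5, hence 10|z| > 50.
Then |3/z + 3/10| < 3|z + 10|/50, which is < ε when |z + 10| < (50/3)ε.
Take δ = min(5, (50/3)ε). Then 0 < |z + 10| < δ gives both |z + 10| < 5 and |z + 10| < (50/3)ε, so |3/z + 3/10| < ε.

δ = min(5, (50/3)ε)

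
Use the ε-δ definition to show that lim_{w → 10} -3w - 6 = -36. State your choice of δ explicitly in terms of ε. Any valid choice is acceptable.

δ = ε/3

Let ε > 0. We need δ > 0 so that 0 < |w − 10| < δ implies |(-3w - 6) + 36| < ε.
Since (-3w - 6) + 36 = -3(w − 10), we have |(-3w - 6) + 36| = 3|w − 10|.
So 3|w − 10| < ε exactly when |w − 10| < ε/3.
Choosing δ = ε/3 gives |(-3w - 6) + 36| = 3|w − 10| < ε whenever |w − 10| < δ.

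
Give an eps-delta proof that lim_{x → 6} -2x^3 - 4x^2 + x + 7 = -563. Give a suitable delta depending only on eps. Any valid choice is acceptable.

delta = min(1, eps/305)

Fix eps > 0. We want delta > 0 such that 0 < |x − 6| < delta implies |(-2x^3 - 4x^2 + x + 7) + 563| < eps.
(-2x^3 - 4x^2 + x + 7) + 563 = -2x^3 - 4x^2 + x + 570 = (x − 6)(-2x^2 - 16x - 95).
So |(-2x^3 - 4x^2 + x + 7) + 563| = |x − 6|·|-2x^2 - 16x - 95|.
Require delta ≤ 1. Then |x − 6| < 1 gives |x| < 7, and by the triangle inequality |-2x^2 - 16x - 95| ≤ 2·7^2 + 16·7 + 95 = 305.
Hence |(-2x^3 - 4x^2 + x + 7) + 563| ≤ 305|x − 6| < eps provided |x − 6| < eps/305.
Take delta = min(1, eps/305). Then 0 < |x − 6| < delta gives both |x − 6| < 1 and |x − 6| < eps/305, so |(-2x^3 - 4x^2 + x + 7) + 563| < eps.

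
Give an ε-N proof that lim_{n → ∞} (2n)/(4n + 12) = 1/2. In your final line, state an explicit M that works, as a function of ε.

Let ε > 0 be given. For n ≥ 1, |(2n)/(4n + 12) − (1/2)| = |-24|/(4(4n + 12)) = 24/(4(4n + 12)).
Since 4n + 12 ≥ 4n for n ≥ 1, this is ≤ 24/(4·4n) = (3/2)/n.
So |(2n)/(4n + 12) − (1/2)| < ε whenever n > (3/2)/ε.
Take M = (3/2)/ε. If n > M then |(2n)/(4n + 12) − (1/2)| ≤ (3/2)/n < ε.

M = (3/2)/ε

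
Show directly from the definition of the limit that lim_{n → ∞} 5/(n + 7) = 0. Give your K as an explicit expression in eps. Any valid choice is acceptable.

K = 5/eps

Let eps > 0 be given. For n ≥ 1, |5/(n + 7) − 0| = 5/(n + 7) ≤ 5/n.
We need 5/n < eps, i.e. n > 5/eps.
Take K = 5/eps. If n > K then |5/(n + 7)| ≤ 5/n < eps.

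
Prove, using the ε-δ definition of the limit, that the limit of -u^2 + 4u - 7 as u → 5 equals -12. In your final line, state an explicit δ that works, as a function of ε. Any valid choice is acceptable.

Let ε > 0 be given. We want δ > 0 such that 0 < |u − 5| < δ implies |(-u^2 + 4u - 7) + 12| < ε.
(-u^2 + 4u - 7) + 12 = -u^2 + 4u + 5 = (u − 5)(-u - 1).
So |(-u^2 + 4u - 7) + 12| = |u − 5|·|-u - 1|.
Require δ ≤ 1. Then |u − 5| < 1 gives |u| < 6, and by the triangle inequality |-u - 1| ≤ 6 + 1 = 7.
Hence |(-u^2 + 4u - 7) + 12| ≤ 7|u − 5| < ε provided |u − 5| < ε/7.
Choosing δ = min(1, ε/7) ensures both conditions, hence |(-u^2 + 4u - 7) + 12| < ε.

δ = min(1, ε/7)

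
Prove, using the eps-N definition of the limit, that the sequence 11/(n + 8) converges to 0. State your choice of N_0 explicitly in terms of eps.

N_0 = 11/eps

Suppose eps > 0. For n ≥ 1, |11/(n + 8) − 0| = 11/(n + 8) ≤ 11/n.
We need 11/n < eps, i.e. n > 11/eps.
Take N_0 = 11/eps. If n > N_0 then |11/(n + 8)| ≤ 11/n < eps.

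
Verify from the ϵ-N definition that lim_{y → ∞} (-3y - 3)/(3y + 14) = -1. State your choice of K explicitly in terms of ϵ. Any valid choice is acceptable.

K = (11/3)/ϵ

Suppose ϵ > 0. We seek K > 0 such that y > K implies |(-3y - 3)/(3y + 14) + 1| < ϵ.
(-3y - 3)/(3y + 14) + 1 = (3(-3y - 3) − (-3)(3y + 14)) / (3(3y + 14)) = 33/(3(3y + 14)).
For y > 0 we have 3y + 14 > 3y, so |(-3y - 3)/(3y + 14) + 1| = 33/(3(3y + 14)) < 33/(3·3y) = (11/3)/y.
Thus |(-3y - 3)/(3y + 14) + 1| < ϵ whenever y > (11/3)/ϵ.
Take K = (11/3)/ϵ. If y > K then |(-3y - 3)/(3y + 14) + 1| < (11/3)/y < ϵ.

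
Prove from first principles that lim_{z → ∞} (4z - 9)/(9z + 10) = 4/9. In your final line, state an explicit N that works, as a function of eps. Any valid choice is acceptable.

Fix eps > 0. We seek N > 0 such that z > N implies |(4z - 9)/(9z + 10) − (4/9)| < eps.
(4z - 9)/(9z + 10) − (4/9) = (9(4z - 9) − 4(9z + 10)) / (9(9z + 10)) = -121/(9(9z + 10)).
For z > 0 we have 9z + 10 > 9z, so |(4z - 9)/(9z + 10) − (4/9)| = 121/(9(9z + 10)) < 121/(9·9z) = (121/81)/z.
Thus |(4z - 9)/(9z + 10) − (4/9)| < eps whenever z > (121/81)/eps.
Take N = (121/81)/eps. If z > N then |(4z - 9)/(9z + 10) − (4/9)| < (121/81)/z < eps.

N = (121/81)/eps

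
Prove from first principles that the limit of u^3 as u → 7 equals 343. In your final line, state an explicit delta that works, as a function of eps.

delta = min(2, eps/193)

Suppose eps > 0. We seek delta > 0 with 0 < |u − 7| < delta ⇒ |u^3 − 343| < eps.
Factor: u^3 − 343 = (u − 7)(u^2 + 7u + 49), so |u^3 − 343| = |u − 7|·|u^2 + 7u + 49|.
Restrict delta ≤ 2. Then |u − 7| < 2 gives |u| < 9, so by the triangle inequality |u^2 + 7u + 49| ≤ 9^2 + 7·9 + 49 = 193.
Hence |u^3 − 343| ≤ 193|u − 7|, which is < eps once |u − 7| < eps/193.
Take delta = min(2, eps/193). If 0 < |u − 7| < delta then both bounds hold and |u^3 − 343| ≤ 193|u − 7| < 193·(eps/193) = eps.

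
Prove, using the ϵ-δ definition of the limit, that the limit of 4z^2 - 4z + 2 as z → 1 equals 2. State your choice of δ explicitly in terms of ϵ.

δ = min(1, ϵ/8)

Let ϵ > 0 be given. We want δ > 0 such that 0 < |z − 1| < δ implies |(4z^2 - 4z + 2) − 2| < ϵ.
(4z^2 - 4z + 2) − 2 = 4z^2 - 4z = (z − 1)(4z).
So |(4z^2 - 4z + 2) − 2| = |z − 1|·|4z|.
Assume first that |z − 1| < 1, so |z| < 2. Then |4z| ≤ 4·2 = 8.
Hence |(4z^2 - 4z + 2) − 2| ≤ 8|z − 1| < ϵ provided |z − 1| < ϵ/8.
Choosing δ = min(1, ϵ/8) ensures both conditions, hence |(4z^2 - 4z + 2) − 2| < ϵ.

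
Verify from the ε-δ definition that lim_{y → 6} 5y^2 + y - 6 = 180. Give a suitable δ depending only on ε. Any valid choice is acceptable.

Let ε > 0 be given. We want δ > 0 such that 0 < |y − 6| < δ implies |(5y^2 + y - 6) − 180| < ε.
(5y^2 + y - 6) − 180 = 5y^2 + y - 186 = (y − 6)(5y + 31).
So |(5y^2 + y - 6) − 180| = |y − 6|·|5y + 31|.
Require δ ≤ 1. Then |y − 6| < 1 gives |y| < 7, and by the triangle inequality |5y + 31| ≤ 5·7 + 31 = 66.
Hence |(5y^2 + y - 6) − 180| ≤ 66|y − 6| < ε provided |y − 6| < ε/66.
Take δ = min(1, ε/66). Then 0 < |y − 6| < δ gives both |y − 6| < 1 and |y − 6| < ε/66, so |(5y^2 + y - 6) − 180| < ε.

δ = min(1, ε/66)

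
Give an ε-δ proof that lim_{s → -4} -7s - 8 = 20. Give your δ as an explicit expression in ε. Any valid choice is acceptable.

Fix ε > 0. We need δ > 0 so that 0 < |s + 4| < δ implies |(-7s - 8) − 20| < ε.
Since (-7s - 8) − 20 = -7(s + 4), we have |(-7s - 8) − 20| = 7|s + 4|.
So 7|s + 4| < ε exactly when |s + 4| < ε/7.
Choosing δ = ε/7 gives |(-7s - 8) − 20| = 7|s + 4| < ε whenever |s + 4| < δ.

δ = ε/7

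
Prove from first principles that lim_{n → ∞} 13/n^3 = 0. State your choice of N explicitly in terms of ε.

N = (13/ε)^{1/3}

Let ε > 0. For n ≥ 1, |13/n^3 − 0| = 13/n^3.
13/n^3 < ε ⇔ n^3 > 13/ε ⇔ n > (13/ε)^{1/3}.
Take N = (13/ε)^{1/3}. Then n > N implies 13/n^3 < ε.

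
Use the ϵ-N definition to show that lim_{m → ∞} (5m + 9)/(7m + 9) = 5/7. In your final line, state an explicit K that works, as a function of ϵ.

Suppose ϵ > 0. For m ≥ 1, |(5m + 9)/(7m + 9) − (5/7)| = |18|/(7(7m + 9)) = 18/(7(7m + 9)).
Since 7m + 9 ≥ 7m for m ≥ 1, this is ≤ 18/(7·7m) = (18/49)/m.
So |(5m + 9)/(7m + 9) − (5/7)| < ϵ whenever m > (18/49)/ϵ.
Take K = (18/49)/ϵ. If m > K then |(5m + 9)/(7m + 9) − (5/7)| ≤ (18/49)/m < ϵ.

K = (18/49)/ϵ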